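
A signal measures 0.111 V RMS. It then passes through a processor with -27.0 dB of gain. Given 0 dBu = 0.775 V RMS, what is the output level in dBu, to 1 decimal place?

-43.9 dBu

Input level: 20·log₁₀(0.111/0.775) = -16.88 dBu.
Output: -16.88 − 27.0 = -43.9 dBu.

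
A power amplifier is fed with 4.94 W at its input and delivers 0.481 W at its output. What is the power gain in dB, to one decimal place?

-10.1 dB

For a power ratio, dB = 10·log₁₀(P₂/P₁).
10·log₁₀(0.481/4.94) = 10·log₁₀(0.09737) = -10.1 dB.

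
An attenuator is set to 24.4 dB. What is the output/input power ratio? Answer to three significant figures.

Power ratio = 10^(dB/10).
10^(-24.4/10) = 10^(-2.440) = 0.00363.

0.00363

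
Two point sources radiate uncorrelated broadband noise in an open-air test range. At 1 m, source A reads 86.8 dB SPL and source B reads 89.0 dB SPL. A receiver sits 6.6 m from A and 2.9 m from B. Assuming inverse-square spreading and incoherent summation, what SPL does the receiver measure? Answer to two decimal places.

80.23 dB SPL

At the listener: L_A = 86.8 − 20·log₁₀(6.6) = 70.409 dB; L_B = 89.0 − 20·log₁₀(2.9) = 79.752 dB.
Combined: 10·log₁₀(10^(70.409/10)+10^(79.752/10)) = 80.23 dB SPL.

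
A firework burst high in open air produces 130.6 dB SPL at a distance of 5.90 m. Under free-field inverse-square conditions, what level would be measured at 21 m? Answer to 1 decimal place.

For a point source in a free field, ΔL = −20·log₁₀(d₂/d₁).
ΔL = −20·log₁₀(21/5.90) = -11.03 dB, so L₂ = 130.6 + (-11.03) = 119.6 dB SPL.

119.6 dB SPL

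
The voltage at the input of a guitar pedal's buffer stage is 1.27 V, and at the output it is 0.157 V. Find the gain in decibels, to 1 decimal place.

Voltage is an amplitude quantity, so gain = 20·log₁₀(V_out/V_in).
20·log₁₀(0.157/1.27) = 20·log₁₀(0.1236) = -18.2 dB.

-18.2 dB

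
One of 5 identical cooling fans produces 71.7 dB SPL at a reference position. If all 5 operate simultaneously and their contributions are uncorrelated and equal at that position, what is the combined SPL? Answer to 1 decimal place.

78.7 dB SPL

5 equal incoherent sources raise the level by 10·log₁₀(5) = 6.99 dB.
L_total = 71.7 + 6.99 = 78.7 dB SPL.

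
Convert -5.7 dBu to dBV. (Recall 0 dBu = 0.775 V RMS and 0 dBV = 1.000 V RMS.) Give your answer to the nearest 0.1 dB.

-7.9 dBV

The offset between the scales is 20·log₁₀(0.775/1.000) = −2.214 dB.
So dBV = -5.7 − 2.214 = -7.9 dBV.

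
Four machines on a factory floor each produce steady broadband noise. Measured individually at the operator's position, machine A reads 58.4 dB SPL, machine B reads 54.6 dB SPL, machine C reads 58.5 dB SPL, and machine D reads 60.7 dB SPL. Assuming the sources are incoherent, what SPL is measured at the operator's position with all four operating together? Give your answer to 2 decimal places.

64.57 dB SPL

Add the sources as powers (linear), then convert back to dB:
L_total = 10·log₁₀(10^(58.4/10) + 10^(54.6/10) + 10^(58.5/10) + 10^(60.7/10)) = 10·log₁₀(2863000) = 64.57 dB SPL.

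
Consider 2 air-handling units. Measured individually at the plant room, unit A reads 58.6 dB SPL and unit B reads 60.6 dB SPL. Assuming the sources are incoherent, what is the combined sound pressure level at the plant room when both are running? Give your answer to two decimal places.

62.72 dB SPL

Incoherent sources sum as intensities:
L_total = 10·log₁₀(10^(58.6/10) + 10^(60.6/10)) = 10·log₁₀(1873000) = 62.72 dB SPL.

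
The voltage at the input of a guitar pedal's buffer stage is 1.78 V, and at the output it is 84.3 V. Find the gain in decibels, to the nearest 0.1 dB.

For a voltage ratio, dB = 20·log₁₀(V₂/V₁).
20·log₁₀(84.3/1.78) = 20·log₁₀(47.36) = 33.5 dB.

33.5 dB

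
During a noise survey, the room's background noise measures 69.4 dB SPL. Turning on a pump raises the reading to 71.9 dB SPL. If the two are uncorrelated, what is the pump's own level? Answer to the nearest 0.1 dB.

68.3 dB SPL

Subtract intensities: L_src = 10·log₁₀(10^(L_total/10) − 10^(L_bg/10)).
L_src = 10·log₁₀(10^(71.9/10) − 10^(69.4/10)) = 10·log₁₀(6779000) = 68.3 dB SPL.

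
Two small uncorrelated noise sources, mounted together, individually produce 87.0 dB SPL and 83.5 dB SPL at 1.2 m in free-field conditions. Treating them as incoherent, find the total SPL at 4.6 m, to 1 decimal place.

Combined at 1.2 m: 10·log₁₀(10^(87.0/10)+10^(83.5/10)) = 88.60 dB SPL.
Then apply −20·log₁₀(4.6/1.2) = -11.67 dB → 76.9 dB SPL.

76.9 dB SPL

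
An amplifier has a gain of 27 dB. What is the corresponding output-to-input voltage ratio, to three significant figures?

22.4

Voltage ratio = 10^(dB/20).
10^(27/20) = 10^(1.350) = 22.4.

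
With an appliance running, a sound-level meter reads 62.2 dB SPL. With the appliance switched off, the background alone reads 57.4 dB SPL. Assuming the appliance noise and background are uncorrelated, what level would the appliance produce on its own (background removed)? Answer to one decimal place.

60.5 dB SPL

Subtract intensities: L_src = 10·log₁₀(10^(L_total/10) − 10^(L_bg/10)).
L_src = 10·log₁₀(10^(62.2/10) − 10^(57.4/10)) = 10·log₁₀(1110000) = 60.5 dB SPL.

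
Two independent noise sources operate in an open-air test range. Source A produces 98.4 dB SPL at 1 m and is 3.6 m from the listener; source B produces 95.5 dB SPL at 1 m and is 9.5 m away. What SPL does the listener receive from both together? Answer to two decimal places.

87.58 dB SPL

At the listener: L_A = 98.4 − 20·log₁₀(3.6) = 87.274 dB; L_B = 95.5 − 20·log₁₀(9.5) = 75.946 dB.
Combined: 10·log₁₀(10^(87.274/10)+10^(75.946/10)) = 87.58 dB SPL.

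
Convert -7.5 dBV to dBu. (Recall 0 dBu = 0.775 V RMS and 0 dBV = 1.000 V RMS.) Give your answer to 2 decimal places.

The offset between the scales is 20·log₁₀(0.775/1.000) = −2.214 dB.
So dBu = -7.5 + 2.214 = -5.29 dBu.

-5.29 dBu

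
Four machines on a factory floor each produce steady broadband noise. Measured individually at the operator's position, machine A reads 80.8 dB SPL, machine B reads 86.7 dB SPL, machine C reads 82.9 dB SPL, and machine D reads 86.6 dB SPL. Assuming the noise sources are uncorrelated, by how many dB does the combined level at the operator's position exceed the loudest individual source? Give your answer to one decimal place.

4.2 dB

Uncorrelated sources add in intensity (power), not in dB.
L_total = 10·log₁₀(10^(80.8/10) + 10^(86.7/10) + 10^(82.9/10) + 10^(86.6/10)) = 90.93 dB SPL.
Excess over the loudest (86.7 dB): 90.93 − 86.7 = 4.2 dB.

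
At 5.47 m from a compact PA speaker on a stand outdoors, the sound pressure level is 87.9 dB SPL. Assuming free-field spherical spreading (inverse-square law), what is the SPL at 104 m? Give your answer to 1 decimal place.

Inverse-square spreading gives ΔL = −20·log₁₀(d₂/d₁).
ΔL = −20·log₁₀(104/5.47) = -25.58 dB, so L₂ = 87.9 + (-25.58) = 62.3 dB SPL.

62.3 dB SPL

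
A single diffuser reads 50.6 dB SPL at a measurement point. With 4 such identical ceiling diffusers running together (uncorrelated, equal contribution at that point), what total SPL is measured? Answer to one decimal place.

56.6 dB SPL

4 equal incoherent sources raise the level by 10·log₁₀(4) = 6.02 dB.
L_total = 50.6 + 6.02 = 56.6 dB SPL.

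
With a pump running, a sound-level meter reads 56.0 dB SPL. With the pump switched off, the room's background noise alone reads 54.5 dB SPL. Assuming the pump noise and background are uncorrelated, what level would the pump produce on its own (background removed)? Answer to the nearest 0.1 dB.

50.7 dB SPL

Background correction is a power subtraction:
L_src = 10·log₁₀(10^(56.0/10) − 10^(54.5/10)) = 10·log₁₀(116300) = 50.7 dB SPL.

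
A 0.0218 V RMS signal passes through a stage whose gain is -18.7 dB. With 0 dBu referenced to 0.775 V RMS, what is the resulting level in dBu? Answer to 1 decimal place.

Input level: 20·log₁₀(0.0218/0.775) = -31.02 dBu.
Output: -31.02 − 18.7 = -49.7 dBu.

-49.7 dBu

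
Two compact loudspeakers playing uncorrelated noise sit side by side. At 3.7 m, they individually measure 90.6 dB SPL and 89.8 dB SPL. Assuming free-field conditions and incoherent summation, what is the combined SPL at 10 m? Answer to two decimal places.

Combined at 3.7 m: 10·log₁₀(10^(90.6/10)+10^(89.8/10)) = 93.229 dB SPL.
Then apply −20·log₁₀(10/3.7) = -8.636 dB → 84.59 dB SPL.

84.59 dB SPL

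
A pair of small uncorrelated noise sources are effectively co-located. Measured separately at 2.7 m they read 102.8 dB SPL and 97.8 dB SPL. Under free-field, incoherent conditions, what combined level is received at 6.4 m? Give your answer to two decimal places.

96.50 dB SPL

Combined at 2.7 m: 10·log₁₀(10^(102.8/10)+10^(97.8/10)) = 103.993 dB SPL.
Then apply −20·log₁₀(6.4/2.7) = -7.496 dB → 96.50 dB SPL.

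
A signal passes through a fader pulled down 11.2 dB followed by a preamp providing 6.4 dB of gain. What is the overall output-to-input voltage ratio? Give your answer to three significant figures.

Net gain = (−11.2) + 6.4 = -4.8 dB.
Voltage ratio = 10^(-4.8/20) = 0.575.

0.575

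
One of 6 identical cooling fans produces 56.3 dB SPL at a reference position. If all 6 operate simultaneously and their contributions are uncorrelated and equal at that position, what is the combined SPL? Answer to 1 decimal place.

6 equal incoherent sources raise the level by 10·log₁₀(6) = 7.78 dB.
L_total = 56.3 + 7.78 = 64.1 dB SPL.

64.1 dB SPL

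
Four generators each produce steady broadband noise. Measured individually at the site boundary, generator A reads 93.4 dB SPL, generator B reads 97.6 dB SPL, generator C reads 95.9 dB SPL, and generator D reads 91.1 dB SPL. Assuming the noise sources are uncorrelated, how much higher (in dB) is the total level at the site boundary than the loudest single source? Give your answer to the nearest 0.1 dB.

3.6 dB

Uncorrelated sources add in intensity (power), not in dB.
L_total = 10·log₁₀(10^(93.4/10) + 10^(97.6/10) + 10^(95.9/10) + 10^(91.1/10)) = 101.18 dB SPL.
Excess over the loudest (97.6 dB): 101.18 − 97.6 = 3.6 dB.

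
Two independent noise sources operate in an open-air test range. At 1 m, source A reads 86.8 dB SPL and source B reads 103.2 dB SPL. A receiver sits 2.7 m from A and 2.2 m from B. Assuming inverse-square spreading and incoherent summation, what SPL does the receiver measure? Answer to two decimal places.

96.42 dB SPL

At the listener: L_A = 86.8 − 20·log₁₀(2.7) = 78.173 dB; L_B = 103.2 − 20·log₁₀(2.2) = 96.352 dB.
Combined: 10·log₁₀(10^(78.173/10)+10^(96.352/10)) = 96.42 dB SPL.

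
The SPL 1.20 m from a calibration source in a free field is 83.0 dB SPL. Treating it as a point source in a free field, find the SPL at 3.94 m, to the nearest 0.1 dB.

For a point source in a free field, ΔL = −20·log₁₀(d₂/d₁).
ΔL = −20·log₁₀(3.94/1.20) = -10.33 dB, so L₂ = 83.0 + (-10.33) = 72.7 dB SPL.

72.7 dB SPL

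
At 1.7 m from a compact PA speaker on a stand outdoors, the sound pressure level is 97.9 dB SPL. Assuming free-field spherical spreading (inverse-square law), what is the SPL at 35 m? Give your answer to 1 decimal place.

71.6 dB SPL

For a point source in a free field, ΔL = −20·log₁₀(d₂/d₁).
ΔL = −20·log₁₀(35/1.7) = -26.27 dB, so L₂ = 97.9 + (-26.27) = 71.6 dB SPL.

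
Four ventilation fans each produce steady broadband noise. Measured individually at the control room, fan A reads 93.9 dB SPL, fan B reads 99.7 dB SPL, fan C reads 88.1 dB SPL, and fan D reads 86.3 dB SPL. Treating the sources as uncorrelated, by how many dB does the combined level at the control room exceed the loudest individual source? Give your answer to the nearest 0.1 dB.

Incoherent sources sum as intensities:
L_total = 10·log₁₀(10^(93.9/10) + 10^(99.7/10) + 10^(88.1/10) + 10^(86.3/10)) = 101.09 dB SPL.
Excess over the loudest (99.7 dB): 101.09 − 99.7 = 1.4 dB.

1.4 dB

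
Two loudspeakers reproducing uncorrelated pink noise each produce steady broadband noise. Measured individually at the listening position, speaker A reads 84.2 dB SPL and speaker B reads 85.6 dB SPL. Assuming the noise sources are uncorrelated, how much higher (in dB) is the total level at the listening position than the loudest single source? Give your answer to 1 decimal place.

2.4 dB

Uncorrelated sources add in intensity (power), not in dB.
L_total = 10·log₁₀(10^(84.2/10) + 10^(85.6/10)) = 87.97 dB SPL.
Excess over the loudest (85.6 dB): 87.97 − 85.6 = 2.4 dB.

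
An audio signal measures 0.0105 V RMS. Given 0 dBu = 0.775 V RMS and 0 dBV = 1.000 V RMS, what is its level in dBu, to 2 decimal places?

-37.36 dBu

dBu = 20·log₁₀(V / 0.775 V).
20·log₁₀(0.0105/0.775) = -37.36 dBu.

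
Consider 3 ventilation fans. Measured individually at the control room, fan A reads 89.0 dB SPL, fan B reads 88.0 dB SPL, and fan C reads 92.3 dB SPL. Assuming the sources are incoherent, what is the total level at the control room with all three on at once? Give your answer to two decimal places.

Uncorrelated sources add in intensity (power), not in dB.
L_total = 10·log₁₀(10^(89.0/10) + 10^(88.0/10) + 10^(92.3/10)) = 10·log₁₀(3124000000) = 94.95 dB SPL.

94.95 dB SPL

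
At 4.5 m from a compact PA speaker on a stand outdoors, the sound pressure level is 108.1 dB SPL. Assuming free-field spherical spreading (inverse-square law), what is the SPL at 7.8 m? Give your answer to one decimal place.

103.3 dB SPL

Free-field point source: level drops by 20·log₁₀ of the distance ratio.
ΔL = −20·log₁₀(7.8/4.5) = -4.78 dB, so L₂ = 108.1 + (-4.78) = 103.3 dB SPL.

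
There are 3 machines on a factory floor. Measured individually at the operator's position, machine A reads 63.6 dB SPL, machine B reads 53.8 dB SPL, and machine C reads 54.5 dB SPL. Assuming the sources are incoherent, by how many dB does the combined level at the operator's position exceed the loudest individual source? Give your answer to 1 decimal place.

Incoherent sources sum as intensities:
L_total = 10·log₁₀(10^(63.6/10) + 10^(53.8/10) + 10^(54.5/10)) = 64.49 dB SPL.
Excess over the loudest (63.6 dB): 64.49 − 63.6 = 0.9 dB.

0.9 dB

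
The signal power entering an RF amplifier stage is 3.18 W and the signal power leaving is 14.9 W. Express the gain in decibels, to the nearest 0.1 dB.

Power ratio → dB uses the 10·log₁₀ form:
10·log₁₀(14.9/3.18) = 10·log₁₀(4.686) = 6.7 dB.

6.7 dB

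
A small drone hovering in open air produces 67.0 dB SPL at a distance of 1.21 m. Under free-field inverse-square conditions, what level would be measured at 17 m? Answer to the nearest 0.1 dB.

44.0 dB SPL

For a point source in a free field, ΔL = −20·log₁₀(d₂/d₁).
ΔL = −20·log₁₀(17/1.21) = -22.95 dB, so L₂ = 67.0 + (-22.95) = 44.0 dB SPL.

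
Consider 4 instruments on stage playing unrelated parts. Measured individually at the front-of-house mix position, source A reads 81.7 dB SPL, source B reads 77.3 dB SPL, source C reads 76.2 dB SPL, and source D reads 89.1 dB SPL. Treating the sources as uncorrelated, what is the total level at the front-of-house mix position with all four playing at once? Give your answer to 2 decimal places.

Incoherent sources sum as intensities:
L_total = 10·log₁₀(10^(81.7/10) + 10^(77.3/10) + 10^(76.2/10) + 10^(89.1/10)) = 10·log₁₀(1056000000) = 90.24 dB SPL.

90.24 dB SPL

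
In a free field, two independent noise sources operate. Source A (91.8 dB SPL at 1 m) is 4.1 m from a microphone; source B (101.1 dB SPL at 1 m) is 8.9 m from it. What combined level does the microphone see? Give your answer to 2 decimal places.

84.03 dB SPL

At the listener: L_A = 91.8 − 20·log₁₀(4.1) = 79.544 dB; L_B = 101.1 − 20·log₁₀(8.9) = 82.112 dB.
Combined: 10·log₁₀(10^(79.544/10)+10^(82.112/10)) = 84.03 dB SPL.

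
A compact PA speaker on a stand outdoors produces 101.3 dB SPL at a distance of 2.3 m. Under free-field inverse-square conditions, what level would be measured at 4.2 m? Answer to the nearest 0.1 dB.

96.1 dB SPL

For a point source in a free field, ΔL = −20·log₁₀(d₂/d₁).
ΔL = −20·log₁₀(4.2/2.3) = -5.23 dB, so L₂ = 101.3 + (-5.23) = 96.1 dB SPL.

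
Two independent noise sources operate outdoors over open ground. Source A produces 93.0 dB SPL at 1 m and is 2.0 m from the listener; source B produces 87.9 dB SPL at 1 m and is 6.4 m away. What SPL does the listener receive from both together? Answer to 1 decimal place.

At the listener: L_A = 93.0 − 20·log₁₀(2.0) = 86.98 dB; L_B = 87.9 − 20·log₁₀(6.4) = 71.78 dB.
Combined: 10·log₁₀(10^(86.98/10)+10^(71.78/10)) = 87.1 dB SPL.

87.1 dB SPL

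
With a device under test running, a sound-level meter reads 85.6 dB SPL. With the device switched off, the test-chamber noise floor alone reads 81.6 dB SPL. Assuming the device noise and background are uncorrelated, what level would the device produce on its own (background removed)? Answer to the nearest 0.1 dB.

Subtract intensities: L_src = 10·log₁₀(10^(L_total/10) − 10^(L_bg/10)).
L_src = 10·log₁₀(10^(85.6/10) − 10^(81.6/10)) = 10·log₁₀(218500000) = 83.4 dB SPL.

83.4 dB SPL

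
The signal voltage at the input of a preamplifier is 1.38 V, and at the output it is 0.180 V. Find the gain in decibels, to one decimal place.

Voltage is an amplitude quantity, so gain = 20·log₁₀(V_out/V_in).
20·log₁₀(0.180/1.38) = 20·log₁₀(0.1304) = -17.7 dB.

-17.7 dB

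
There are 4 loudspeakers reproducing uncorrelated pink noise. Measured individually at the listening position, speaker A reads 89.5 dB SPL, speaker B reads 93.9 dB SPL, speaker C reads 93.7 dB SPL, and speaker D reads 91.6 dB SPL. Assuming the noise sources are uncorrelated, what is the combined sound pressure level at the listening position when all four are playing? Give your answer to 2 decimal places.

Uncorrelated sources add in intensity (power), not in dB.
L_total = 10·log₁₀(10^(89.5/10) + 10^(93.9/10) + 10^(93.7/10) + 10^(91.6/10)) = 10·log₁₀(7136000000) = 98.53 dB SPL.

98.53 dB SPL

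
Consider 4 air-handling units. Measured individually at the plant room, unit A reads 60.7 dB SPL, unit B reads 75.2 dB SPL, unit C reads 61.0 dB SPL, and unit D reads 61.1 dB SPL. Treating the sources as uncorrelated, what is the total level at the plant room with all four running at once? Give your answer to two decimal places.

Uncorrelated sources add in intensity (power), not in dB.
L_total = 10·log₁₀(10^(60.7/10) + 10^(75.2/10) + 10^(61.0/10) + 10^(61.1/10)) = 10·log₁₀(36840000) = 75.66 dB SPL.

75.66 dB SPL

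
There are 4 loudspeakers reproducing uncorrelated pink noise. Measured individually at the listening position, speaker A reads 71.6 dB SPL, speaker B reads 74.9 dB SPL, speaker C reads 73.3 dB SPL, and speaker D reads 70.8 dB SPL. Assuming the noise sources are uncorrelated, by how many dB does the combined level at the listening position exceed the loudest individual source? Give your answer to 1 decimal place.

4.1 dB

Uncorrelated sources add in intensity (power), not in dB.
L_total = 10·log₁₀(10^(71.6/10) + 10^(74.9/10) + 10^(73.3/10) + 10^(70.8/10)) = 78.96 dB SPL.
Excess over the loudest (74.9 dB): 78.96 − 74.9 = 4.1 dB.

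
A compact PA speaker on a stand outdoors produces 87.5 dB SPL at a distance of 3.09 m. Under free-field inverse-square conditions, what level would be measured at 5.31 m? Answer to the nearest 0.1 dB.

Free-field point source: level drops by 20·log₁₀ of the distance ratio.
ΔL = −20·log₁₀(5.31/3.09) = -4.70 dB, so L₂ = 87.5 + (-4.70) = 82.8 dB SPL.

82.8 dB SPL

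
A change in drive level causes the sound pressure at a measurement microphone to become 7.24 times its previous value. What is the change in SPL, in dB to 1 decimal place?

Sound pressure is an amplitude quantity: ΔL = 20·log₁₀(p₂/p₁).
20·log₁₀(7.24) = 17.2 dB.

17.2 dB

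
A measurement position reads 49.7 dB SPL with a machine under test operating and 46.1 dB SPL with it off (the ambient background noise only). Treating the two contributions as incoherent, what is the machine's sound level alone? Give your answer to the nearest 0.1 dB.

Remove the background by subtracting linear intensities:
L_src = 10·log₁₀(10^(49.7/10) − 10^(46.1/10)) = 10·log₁₀(52590) = 47.2 dB SPL.

47.2 dB SPL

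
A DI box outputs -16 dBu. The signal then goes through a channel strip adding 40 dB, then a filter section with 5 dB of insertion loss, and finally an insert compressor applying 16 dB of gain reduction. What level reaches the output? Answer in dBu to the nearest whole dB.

+3 dBu

Cascaded gains and losses add directly in dB.
-16 + 40 − 5 − 16 = +3 dBu.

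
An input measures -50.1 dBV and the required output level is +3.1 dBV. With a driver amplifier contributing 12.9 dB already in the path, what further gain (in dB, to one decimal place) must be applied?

The required make-up gain is the shortfall in the dB sum.
G = +3.1 − (-50.1) − 12.9 = 40.3 dB.

40.3 dB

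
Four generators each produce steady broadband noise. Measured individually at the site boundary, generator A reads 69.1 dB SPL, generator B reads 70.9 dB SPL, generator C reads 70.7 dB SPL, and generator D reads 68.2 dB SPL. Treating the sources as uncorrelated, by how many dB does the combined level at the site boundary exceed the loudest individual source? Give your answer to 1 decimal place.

5.0 dB

Add the sources as powers (linear), then convert back to dB:
L_total = 10·log₁₀(10^(69.1/10) + 10^(70.9/10) + 10^(70.7/10) + 10^(68.2/10)) = 75.89 dB SPL.
Excess over the loudest (70.9 dB): 75.89 − 70.9 = 5.0 dB.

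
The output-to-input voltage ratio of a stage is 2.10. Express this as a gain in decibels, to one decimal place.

6.4 dB

For a voltage ratio, dB = 20·log₁₀(V₂/V₁).
20·log₁₀(2.10) = 6.4 dB.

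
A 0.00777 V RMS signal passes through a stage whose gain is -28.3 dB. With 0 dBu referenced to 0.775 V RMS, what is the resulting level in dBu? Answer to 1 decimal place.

Input level: 20·log₁₀(0.00777/0.775) = -39.98 dBu.
Output: -39.98 − 28.3 = -68.3 dBu.

-68.3 dBu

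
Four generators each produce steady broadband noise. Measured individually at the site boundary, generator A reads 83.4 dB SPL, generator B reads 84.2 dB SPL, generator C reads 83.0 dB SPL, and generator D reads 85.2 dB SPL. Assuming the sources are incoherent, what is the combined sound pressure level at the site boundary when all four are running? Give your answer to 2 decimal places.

90.05 dB SPL

Incoherent sources sum as intensities:
L_total = 10·log₁₀(10^(83.4/10) + 10^(84.2/10) + 10^(83.0/10) + 10^(85.2/10)) = 10·log₁₀(1012000000) = 90.05 dB SPL.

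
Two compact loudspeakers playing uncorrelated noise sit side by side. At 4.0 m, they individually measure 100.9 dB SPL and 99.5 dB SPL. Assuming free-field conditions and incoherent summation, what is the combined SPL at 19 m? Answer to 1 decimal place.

Combined at 4.0 m: 10·log₁₀(10^(100.9/10)+10^(99.5/10)) = 103.27 dB SPL.
Then apply −20·log₁₀(19/4.0) = -13.53 dB → 89.7 dB SPL.

89.7 dB SPL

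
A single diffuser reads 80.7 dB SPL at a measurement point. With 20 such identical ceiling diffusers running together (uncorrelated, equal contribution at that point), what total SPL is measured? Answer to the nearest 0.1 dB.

20 equal incoherent sources raise the level by 10·log₁₀(20) = 13.01 dB.
L_total = 80.7 + 13.01 = 93.7 dB SPL.

93.7 dB SPL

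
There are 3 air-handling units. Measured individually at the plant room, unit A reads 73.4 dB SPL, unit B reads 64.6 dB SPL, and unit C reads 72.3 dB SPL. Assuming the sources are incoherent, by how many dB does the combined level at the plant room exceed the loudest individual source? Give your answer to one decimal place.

Uncorrelated sources add in intensity (power), not in dB.
L_total = 10·log₁₀(10^(73.4/10) + 10^(64.6/10) + 10^(72.3/10)) = 76.21 dB SPL.
Excess over the loudest (73.4 dB): 76.21 − 73.4 = 2.8 dB.

2.8 dB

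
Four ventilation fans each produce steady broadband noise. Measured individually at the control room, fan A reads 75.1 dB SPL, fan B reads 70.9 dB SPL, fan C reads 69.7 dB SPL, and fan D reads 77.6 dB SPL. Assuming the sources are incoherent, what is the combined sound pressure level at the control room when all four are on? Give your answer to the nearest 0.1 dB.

Uncorrelated sources add in intensity (power), not in dB.
L_total = 10·log₁₀(10^(75.1/10) + 10^(70.9/10) + 10^(69.7/10) + 10^(77.6/10)) = 10·log₁₀(111500000) = 80.5 dB SPL.

80.5 dB SPL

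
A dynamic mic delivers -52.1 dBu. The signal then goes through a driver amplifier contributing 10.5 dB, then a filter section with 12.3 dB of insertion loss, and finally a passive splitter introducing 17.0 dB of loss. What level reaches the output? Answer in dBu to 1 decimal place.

In dB, series stages simply add:
-52.1 + 10.5 − 12.3 − 17.0 = -70.9 dBu.

-70.9 dBu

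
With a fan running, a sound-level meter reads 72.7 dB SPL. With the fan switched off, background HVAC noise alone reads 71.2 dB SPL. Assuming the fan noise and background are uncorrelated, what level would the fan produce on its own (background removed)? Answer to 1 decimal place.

67.4 dB SPL

Remove the background by subtracting linear intensities:
L_src = 10·log₁₀(10^(72.7/10) − 10^(71.2/10)) = 10·log₁₀(5438000) = 67.4 dB SPL.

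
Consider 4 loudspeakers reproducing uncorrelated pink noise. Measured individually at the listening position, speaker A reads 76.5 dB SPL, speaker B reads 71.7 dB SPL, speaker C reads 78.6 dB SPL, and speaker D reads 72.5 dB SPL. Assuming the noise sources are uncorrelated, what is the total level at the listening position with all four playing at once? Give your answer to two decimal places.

Add the sources as powers (linear), then convert back to dB:
L_total = 10·log₁₀(10^(76.5/10) + 10^(71.7/10) + 10^(78.6/10) + 10^(72.5/10)) = 10·log₁₀(149700000) = 81.75 dB SPL.

81.75 dB SPL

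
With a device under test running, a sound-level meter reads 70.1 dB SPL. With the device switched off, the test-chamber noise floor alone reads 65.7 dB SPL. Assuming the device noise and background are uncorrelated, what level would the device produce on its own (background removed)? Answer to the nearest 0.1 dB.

68.1 dB SPL

Background correction is a power subtraction:
L_src = 10·log₁₀(10^(70.1/10) − 10^(65.7/10)) = 10·log₁₀(6518000) = 68.1 dB SPL.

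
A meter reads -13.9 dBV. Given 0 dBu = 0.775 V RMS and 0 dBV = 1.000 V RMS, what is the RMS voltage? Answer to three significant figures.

V = 1.000 V × 10^(-13.9/20).
= 1.000 × 0.2018 = 0.202 V.

0.202 V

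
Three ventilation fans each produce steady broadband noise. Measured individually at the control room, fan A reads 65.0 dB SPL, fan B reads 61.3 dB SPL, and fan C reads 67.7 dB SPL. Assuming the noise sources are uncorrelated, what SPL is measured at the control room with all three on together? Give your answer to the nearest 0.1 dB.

70.2 dB SPL

Add the sources as powers (linear), then convert back to dB:
L_total = 10·log₁₀(10^(65.0/10) + 10^(61.3/10) + 10^(67.7/10)) = 10·log₁₀(10400000) = 70.2 dB SPL.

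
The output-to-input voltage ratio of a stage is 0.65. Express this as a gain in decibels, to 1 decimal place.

Voltage ratio → dB uses the 20·log₁₀ form:
20·log₁₀(0.65) = -3.7 dB.

-3.7 dB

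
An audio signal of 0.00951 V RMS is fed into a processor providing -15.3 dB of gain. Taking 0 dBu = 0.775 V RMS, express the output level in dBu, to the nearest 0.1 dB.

-53.5 dBu

Input level: 20·log₁₀(0.00951/0.775) = -38.22 dBu.
Output: -38.22 − 15.3 = -53.5 dBu.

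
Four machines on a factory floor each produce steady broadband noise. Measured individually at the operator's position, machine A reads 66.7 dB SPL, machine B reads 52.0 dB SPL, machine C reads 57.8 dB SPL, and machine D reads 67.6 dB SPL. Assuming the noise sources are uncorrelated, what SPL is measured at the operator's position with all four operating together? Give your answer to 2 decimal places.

Add the sources as powers (linear), then convert back to dB:
L_total = 10·log₁₀(10^(66.7/10) + 10^(52.0/10) + 10^(57.8/10) + 10^(67.6/10)) = 10·log₁₀(11190000) = 70.49 dB SPL.

70.49 dB SPL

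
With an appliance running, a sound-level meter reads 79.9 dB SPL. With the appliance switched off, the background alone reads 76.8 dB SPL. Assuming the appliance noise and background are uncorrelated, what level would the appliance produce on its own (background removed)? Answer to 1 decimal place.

77.0 dB SPL

Background correction is a power subtraction:
L_src = 10·log₁₀(10^(79.9/10) − 10^(76.8/10)) = 10·log₁₀(49860000) = 77.0 dB SPL.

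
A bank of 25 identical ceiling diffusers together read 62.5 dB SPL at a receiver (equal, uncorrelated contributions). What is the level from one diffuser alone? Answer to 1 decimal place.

25 equal incoherent sources add 10·log₁₀(25) = 13.98 dB over one source.
L_one = 62.5 − 13.98 = 48.5 dB SPL.

48.5 dB SPL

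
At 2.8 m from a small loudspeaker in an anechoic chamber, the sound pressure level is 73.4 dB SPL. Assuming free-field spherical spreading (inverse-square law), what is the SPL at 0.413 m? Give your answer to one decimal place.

90.0 dB SPL

Inverse-square spreading gives ΔL = −20·log₁₀(d₂/d₁).
ΔL = −20·log₁₀(0.413/2.8) = 16.62 dB, so L₂ = 73.4 + (16.62) = 90.0 dB SPL.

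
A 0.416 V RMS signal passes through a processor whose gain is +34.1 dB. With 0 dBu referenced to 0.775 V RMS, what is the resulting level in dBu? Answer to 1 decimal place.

+28.7 dBu

Input level: 20·log₁₀(0.416/0.775) = -5.40 dBu.
Output: -5.40 + 34.1 = +28.7 dBu.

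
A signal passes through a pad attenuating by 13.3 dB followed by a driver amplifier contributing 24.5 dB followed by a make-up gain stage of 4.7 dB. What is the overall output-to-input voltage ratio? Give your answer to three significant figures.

6.24

Net gain = (−13.3) + 24.5 + 4.7 = 15.9 dB.
Voltage ratio = 10^(15.9/20) = 6.24.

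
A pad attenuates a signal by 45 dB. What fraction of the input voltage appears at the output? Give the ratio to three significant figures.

Voltage ratio = 10^(dB/20).
10^(-45/20) = 10^(-2.250) = 0.00562.

0.00562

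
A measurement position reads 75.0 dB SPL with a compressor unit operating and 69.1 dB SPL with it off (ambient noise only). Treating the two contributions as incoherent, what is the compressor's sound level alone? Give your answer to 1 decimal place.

Remove the background by subtracting linear intensities:
L_src = 10·log₁₀(10^(75.0/10) − 10^(69.1/10)) = 10·log₁₀(23490000) = 73.7 dB SPL.

73.7 dB SPL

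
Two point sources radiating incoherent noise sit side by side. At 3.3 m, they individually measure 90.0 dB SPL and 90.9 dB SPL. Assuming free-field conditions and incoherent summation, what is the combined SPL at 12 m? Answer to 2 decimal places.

Combined at 3.3 m: 10·log₁₀(10^(90.0/10)+10^(90.9/10)) = 93.484 dB SPL.
Then apply −20·log₁₀(12/3.3) = -11.213 dB → 82.27 dB SPL.

82.27 dB SPL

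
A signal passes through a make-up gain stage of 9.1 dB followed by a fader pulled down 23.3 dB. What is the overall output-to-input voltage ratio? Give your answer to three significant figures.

Net gain = 9.1 + (−23.3) = -14.2 dB.
Voltage ratio = 10^(-14.2/20) = 0.195.

0.195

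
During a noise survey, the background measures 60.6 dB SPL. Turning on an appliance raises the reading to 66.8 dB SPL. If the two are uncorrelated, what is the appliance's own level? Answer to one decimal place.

65.6 dB SPL

Remove the background by subtracting linear intensities:
L_src = 10·log₁₀(10^(66.8/10) − 10^(60.6/10)) = 10·log₁₀(3638000) = 65.6 dB SPL.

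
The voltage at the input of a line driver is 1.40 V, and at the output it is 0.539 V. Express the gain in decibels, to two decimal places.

For a voltage ratio, dB = 20·log₁₀(V₂/V₁).
20·log₁₀(0.539/1.40) = 20·log₁₀(0.3850) = -8.29 dB.

-8.29 dB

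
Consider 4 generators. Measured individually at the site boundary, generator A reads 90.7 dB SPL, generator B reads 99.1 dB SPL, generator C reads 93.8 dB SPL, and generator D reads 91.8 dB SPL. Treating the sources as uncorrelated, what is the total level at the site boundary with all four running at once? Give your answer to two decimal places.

Add the sources as powers (linear), then convert back to dB:
L_total = 10·log₁₀(10^(90.7/10) + 10^(99.1/10) + 10^(93.8/10) + 10^(91.8/10)) = 10·log₁₀(13216000000) = 101.21 dB SPL.

101.21 dB SPL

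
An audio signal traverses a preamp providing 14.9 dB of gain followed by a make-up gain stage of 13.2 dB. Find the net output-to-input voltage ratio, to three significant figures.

Net gain = 14.9 + 13.2 = 28.1 dB.
Voltage ratio = 10^(28.1/20) = 25.4.

25.4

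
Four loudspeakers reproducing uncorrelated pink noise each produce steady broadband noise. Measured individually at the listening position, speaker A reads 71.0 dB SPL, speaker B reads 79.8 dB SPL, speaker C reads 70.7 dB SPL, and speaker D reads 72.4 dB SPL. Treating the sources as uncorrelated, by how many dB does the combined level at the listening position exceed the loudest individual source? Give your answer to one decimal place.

Uncorrelated sources add in intensity (power), not in dB.
L_total = 10·log₁₀(10^(71.0/10) + 10^(79.8/10) + 10^(70.7/10) + 10^(72.4/10)) = 81.37 dB SPL.
Excess over the loudest (79.8 dB): 81.37 − 79.8 = 1.6 dB.

1.6 dB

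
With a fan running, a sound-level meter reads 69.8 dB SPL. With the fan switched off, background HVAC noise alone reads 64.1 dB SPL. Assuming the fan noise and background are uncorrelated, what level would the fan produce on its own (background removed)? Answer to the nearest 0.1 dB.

68.4 dB SPL

Subtract intensities: L_src = 10·log₁₀(10^(L_total/10) − 10^(L_bg/10)).
L_src = 10·log₁₀(10^(69.8/10) − 10^(64.1/10)) = 10·log₁₀(6980000) = 68.4 dB SPL.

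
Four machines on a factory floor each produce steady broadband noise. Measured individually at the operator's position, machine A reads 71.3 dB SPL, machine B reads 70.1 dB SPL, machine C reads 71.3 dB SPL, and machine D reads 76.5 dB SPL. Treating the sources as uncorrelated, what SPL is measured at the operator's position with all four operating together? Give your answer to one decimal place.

79.1 dB SPL

Uncorrelated sources add in intensity (power), not in dB.
L_total = 10·log₁₀(10^(71.3/10) + 10^(70.1/10) + 10^(71.3/10) + 10^(76.5/10)) = 10·log₁₀(81880000) = 79.1 dB SPL.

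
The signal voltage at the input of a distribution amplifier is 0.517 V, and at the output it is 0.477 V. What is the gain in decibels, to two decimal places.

-0.70 dB

Voltage ratio → dB uses the 20·log₁₀ form:
20·log₁₀(0.477/0.517) = 20·log₁₀(0.9226) = -0.70 dB.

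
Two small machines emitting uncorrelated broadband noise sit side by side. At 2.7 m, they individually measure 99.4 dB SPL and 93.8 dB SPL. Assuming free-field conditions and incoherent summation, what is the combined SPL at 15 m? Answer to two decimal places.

85.56 dB SPL

Combined at 2.7 m: 10·log₁₀(10^(99.4/10)+10^(93.8/10)) = 100.457 dB SPL.
Then apply −20·log₁₀(15/2.7) = -14.895 dB → 85.56 dB SPL.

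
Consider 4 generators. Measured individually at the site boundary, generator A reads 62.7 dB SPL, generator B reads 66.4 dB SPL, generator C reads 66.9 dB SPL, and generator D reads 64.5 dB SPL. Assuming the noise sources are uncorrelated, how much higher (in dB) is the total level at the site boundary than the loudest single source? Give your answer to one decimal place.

Uncorrelated sources add in intensity (power), not in dB.
L_total = 10·log₁₀(10^(62.7/10) + 10^(66.4/10) + 10^(66.9/10) + 10^(64.5/10)) = 71.44 dB SPL.
Excess over the loudest (66.9 dB): 71.44 − 66.9 = 4.5 dB.

4.5 dB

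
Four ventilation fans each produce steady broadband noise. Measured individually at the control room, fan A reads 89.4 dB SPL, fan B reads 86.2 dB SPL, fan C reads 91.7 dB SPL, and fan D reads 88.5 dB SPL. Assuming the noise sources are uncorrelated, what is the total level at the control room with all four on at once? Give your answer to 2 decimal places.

Add the sources as powers (linear), then convert back to dB:
L_total = 10·log₁₀(10^(89.4/10) + 10^(86.2/10) + 10^(91.7/10) + 10^(88.5/10)) = 10·log₁₀(3475000000) = 95.41 dB SPL.

95.41 dB SPL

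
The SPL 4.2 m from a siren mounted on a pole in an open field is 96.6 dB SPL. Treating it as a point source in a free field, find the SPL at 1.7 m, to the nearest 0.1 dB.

Free-field point source: level drops by 20·log₁₀ of the distance ratio.
ΔL = −20·log₁₀(1.7/4.2) = 7.86 dB, so L₂ = 96.6 + (7.86) = 104.5 dB SPL.

104.5 dB SPL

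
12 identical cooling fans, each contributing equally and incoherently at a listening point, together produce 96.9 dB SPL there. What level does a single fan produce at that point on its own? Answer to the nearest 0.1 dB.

86.1 dB SPL

12 equal incoherent sources add 10·log₁₀(12) = 10.79 dB over one source.
L_one = 96.9 − 10.79 = 86.1 dB SPL.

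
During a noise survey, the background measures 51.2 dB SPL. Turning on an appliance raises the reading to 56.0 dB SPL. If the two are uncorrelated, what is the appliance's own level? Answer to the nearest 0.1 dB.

54.3 dB SPL

Subtract intensities: L_src = 10·log₁₀(10^(L_total/10) − 10^(L_bg/10)).
L_src = 10·log₁₀(10^(56.0/10) − 10^(51.2/10)) = 10·log₁₀(266300) = 54.3 dB SPL.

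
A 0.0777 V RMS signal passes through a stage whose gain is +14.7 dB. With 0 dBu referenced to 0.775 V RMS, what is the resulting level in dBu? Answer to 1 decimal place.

Input level: 20·log₁₀(0.0777/0.775) = -19.98 dBu.
Output: -19.98 + 14.7 = -5.3 dBu.

-5.3 dBu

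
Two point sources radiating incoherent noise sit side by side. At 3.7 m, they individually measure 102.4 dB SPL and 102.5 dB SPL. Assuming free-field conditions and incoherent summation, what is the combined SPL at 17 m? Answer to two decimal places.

Combined at 3.7 m: 10·log₁₀(10^(102.4/10)+10^(102.5/10)) = 105.461 dB SPL.
Then apply −20·log₁₀(17/3.7) = -13.245 dB → 92.22 dB SPL.

92.22 dB SPL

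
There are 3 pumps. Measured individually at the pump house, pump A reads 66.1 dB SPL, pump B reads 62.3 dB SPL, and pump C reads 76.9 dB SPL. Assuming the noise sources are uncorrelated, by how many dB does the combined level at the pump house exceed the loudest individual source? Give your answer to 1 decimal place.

0.5 dB

Add the sources as powers (linear), then convert back to dB:
L_total = 10·log₁₀(10^(66.1/10) + 10^(62.3/10) + 10^(76.9/10)) = 77.38 dB SPL.
Excess over the loudest (76.9 dB): 77.38 − 76.9 = 0.5 dB.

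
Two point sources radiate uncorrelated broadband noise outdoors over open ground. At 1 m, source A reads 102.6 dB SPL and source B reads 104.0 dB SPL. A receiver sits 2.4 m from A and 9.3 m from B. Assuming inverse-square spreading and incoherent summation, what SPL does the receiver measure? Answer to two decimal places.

At the listener: L_A = 102.6 − 20·log₁₀(2.4) = 94.996 dB; L_B = 104.0 − 20·log₁₀(9.3) = 84.630 dB.
Combined: 10·log₁₀(10^(94.996/10)+10^(84.630/10)) = 95.38 dB SPL.

95.38 dB SPL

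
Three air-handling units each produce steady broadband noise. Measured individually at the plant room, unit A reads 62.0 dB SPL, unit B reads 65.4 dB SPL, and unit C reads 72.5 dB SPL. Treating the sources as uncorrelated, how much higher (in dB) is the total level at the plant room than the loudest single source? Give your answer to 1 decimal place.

1.1 dB

Incoherent sources sum as intensities:
L_total = 10·log₁₀(10^(62.0/10) + 10^(65.4/10) + 10^(72.5/10)) = 73.59 dB SPL.
Excess over the loudest (72.5 dB): 73.59 − 72.5 = 1.1 dB.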